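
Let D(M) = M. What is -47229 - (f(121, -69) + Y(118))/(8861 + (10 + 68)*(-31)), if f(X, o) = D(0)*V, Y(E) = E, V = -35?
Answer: -304296565/6443 ≈ -47229.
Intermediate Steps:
f(X, o) = 0 (f(X, o) = 0*(-35) = 0)
-47229 - (f(121, -69) + Y(118))/(8861 + (10 + 68)*(-31)) = -47229 - (0 + 118)/(8861 + (10 + 68)*(-31)) = -47229 - 118/(8861 + 78*(-31)) = -47229 - 118/(8861 - 2418) = -47229 - 118/6443 = -304296565/6443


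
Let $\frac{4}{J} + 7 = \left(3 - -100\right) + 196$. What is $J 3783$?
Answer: $\frac{3783}{73} \approx 51.822$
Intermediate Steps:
$J = \frac{1}{73}$ ($J = \frac{4}{-7 + \left(\left(3 - -100\right) + 196\right)} = \frac{4}{-7 + \left(\left(3 + 100\right) + 196\right)} = \frac{4}{-7 + \left(103 + 196\right)} = \frac{4}{-7 + 299} = \frac{4}{292} = 4 \cdot \frac{1}{292} = \frac{1}{73} \approx 0.013699$)
$J 3783 = \frac{1}{73} \cdot 3783 = \frac{3783}{73}$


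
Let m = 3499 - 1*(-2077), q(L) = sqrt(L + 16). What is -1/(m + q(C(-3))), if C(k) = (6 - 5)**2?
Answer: -328/1828927 + sqrt(17)/31091759 ≈ -0.00017921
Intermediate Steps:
C(k) = 1 (C(k) = 1**2 = 1)
q(L) = sqrt(16 + L)
m = 5576 (m = 3499 + 2077 = 5576)
-1/(m + q(C(-3))) = -1/(5576 + sqrt(16 + 1)) = -1/(5576 + sqrt(17))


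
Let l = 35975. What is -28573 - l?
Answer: -64548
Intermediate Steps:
-28573 - l = -28573 - 1*35975 = -28573 - 35975 = -64548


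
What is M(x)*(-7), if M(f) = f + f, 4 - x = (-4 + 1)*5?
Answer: -266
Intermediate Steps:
x = 19 (x = 4 - (-4 + 1)*5 = 4 - (-3)*5 = 4 - 1*(-15) = 4 + 15 = 19)
M(f) = 2*f
M(x)*(-7) = (2*19)*(-7) = 38*(-7) = -266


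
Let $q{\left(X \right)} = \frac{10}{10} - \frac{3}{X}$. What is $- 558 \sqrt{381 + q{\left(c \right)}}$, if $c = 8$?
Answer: $- \frac{279 \sqrt{6106}}{2} \approx -10901.0$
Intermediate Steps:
$q{\left(X \right)} = 1 - \frac{3}{X}$ ($q{\left(X \right)} = 10 \cdot \frac{1}{10} - \frac{3}{X} = 1 - \frac{3}{X}$)
$- 558 \sqrt{381 + q{\left(c \right)}} = - 558 \sqrt{381 + \frac{-3 + 8}{8}} = - 558 \sqrt{381 + \frac{1}{8} \cdot 5} = - 558 \sqrt{381 + \frac{5}{8}} = - 558 \sqrt{\frac{3053}{8}} = - 558 \frac{\sqrt{6106}}{4} = - \frac{279 \sqrt{6106}}{2}$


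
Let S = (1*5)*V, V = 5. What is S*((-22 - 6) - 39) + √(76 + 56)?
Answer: -1675 + 2*√33 ≈ -1663.5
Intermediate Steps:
S = 25 (S = (1*5)*5 = 5*5 = 25)
S*((-22 - 6) - 39) + √(76 + 56) = 25*((-22 - 6) - 39) + √(76 + 56) = 25*(-28 - 39) + √132 = 25*(-67) + 2*√33 = -1675 + 2*√33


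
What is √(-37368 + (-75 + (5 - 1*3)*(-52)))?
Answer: I*√37547 ≈ 193.77*I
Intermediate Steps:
√(-37368 + (-75 + (5 - 1*3)*(-52))) = √(-37368 + (-75 + (5 - 3)*(-52))) = √(-37368 + (-75 + 2*(-52))) = √(-37368 + (-75 - 104)) = √(-37368 - 179) = √(-37547) = I*√37547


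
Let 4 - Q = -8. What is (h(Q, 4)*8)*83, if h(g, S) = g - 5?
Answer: 4648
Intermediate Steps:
Q = 12 (Q = 4 - 1*(-8) = 4 + 8 = 12)
h(g, S) = -5 + g
(h(Q, 4)*8)*83 = ((-5 + 12)*8)*83 = (7*8)*83 = 56*83 = 4648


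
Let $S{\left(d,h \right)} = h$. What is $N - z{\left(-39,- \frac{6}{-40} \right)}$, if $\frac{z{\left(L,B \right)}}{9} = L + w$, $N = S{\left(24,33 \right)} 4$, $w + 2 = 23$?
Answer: $294$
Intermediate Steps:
$w = 21$ ($w = -2 + 23 = 21$)
$N = 132$ ($N = 33 \cdot 4 = 132$)
$z{\left(L,B \right)} = 189 + 9 L$ ($z{\left(L,B \right)} = 9 \left(L + 21\right) = 9 \left(21 + L\right) = 189 + 9 L$)
$N - z{\left(-39,- \frac{6}{-40} \right)} = 132 - \left(189 + 9 \left(-39\right)\right) = 132 - \left(189 - 351\right) = 132 - -162 = 132 + 162 = 294$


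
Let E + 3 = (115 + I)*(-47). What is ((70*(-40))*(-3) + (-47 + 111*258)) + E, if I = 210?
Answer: 21713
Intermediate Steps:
E = -15278 (E = -3 + (115 + 210)*(-47) = -3 + 325*(-47) = -3 - 15275 = -15278)
((70*(-40))*(-3) + (-47 + 111*258)) + E = ((70*(-40))*(-3) + (-47 + 111*258)) - 15278 = (-2800*(-3) + (-47 + 28638)) - 15278 = (8400 + 28591) - 15278 = 36991 - 15278 = 21713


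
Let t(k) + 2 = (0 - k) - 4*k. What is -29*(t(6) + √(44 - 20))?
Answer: 928 - 58*√6 ≈ 785.93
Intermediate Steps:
t(k) = -2 - 5*k (t(k) = -2 + ((0 - k) - 4*k) = -2 + (-k - 4*k) = -2 - 5*k)
-29*(t(6) + √(44 - 20)) = -29*((-2 - 5*6) + √(44 - 20)) = -29*((-2 - 30) + √24) = -29*(-32 + 2*√6) = -(-928 + 58*√6) = 928 - 58*√6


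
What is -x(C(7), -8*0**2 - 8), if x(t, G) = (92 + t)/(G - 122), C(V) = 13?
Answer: 21/26 ≈ 0.80769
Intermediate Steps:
x(t, G) = (92 + t)/(-122 + G)
-x(C(7), -8*0**2 - 8) = -(92 + 13)/(-122 + (-8*0**2 - 8)) = -105/(-122 + (-8*0 - 8)) = -105/(-122 + (0 - 8)) = -105/(-122 - 8) = -105/(-130) = -(-1)*105/130 = -1*(-21/26) = 21/26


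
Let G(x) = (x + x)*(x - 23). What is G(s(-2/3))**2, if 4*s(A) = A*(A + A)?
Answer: 672400/6561 ≈ 102.48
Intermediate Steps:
s(A) = A**2/2 (s(A) = (A*(A + A))/4 = (A*(2*A))/4 = (2*A**2)/4 = A**2/2)
G(x) = 2*x*(-23 + x) (G(x) = (2*x)*(-23 + x) = 2*x*(-23 + x))
G(s(-2/3))**2 = (2*((-2/3)**2/2)*(-23 + (-2/3)**2/2))**2 = (2*((1/2)*(4/9))*(-23 + (1/2)*(4/9)))**2 = (2*(2/9)*(-23 + 2/9))**2 = (2*(2/9)*(-205/9))**2 = (-820/81)**2 = 672400/6561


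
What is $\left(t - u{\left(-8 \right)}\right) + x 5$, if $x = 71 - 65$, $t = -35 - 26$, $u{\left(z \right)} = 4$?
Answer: $-35$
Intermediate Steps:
$t = -61$ ($t = -35 - 26 = -61$)
$x = 6$
$\left(t - u{\left(-8 \right)}\right) + x 5 = \left(-61 - 4\right) + 6 \cdot 5 = \left(-61 - 4\right) + 30 = -65 + 30 = -35$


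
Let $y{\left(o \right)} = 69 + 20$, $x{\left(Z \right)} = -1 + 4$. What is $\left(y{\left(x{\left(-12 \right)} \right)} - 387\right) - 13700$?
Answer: $-13998$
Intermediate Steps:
$x{\left(Z \right)} = 3$
$y{\left(o \right)} = 89$
$\left(y{\left(x{\left(-12 \right)} \right)} - 387\right) - 13700 = \left(89 - 387\right) - 13700 = -298 - 13700 = -13998$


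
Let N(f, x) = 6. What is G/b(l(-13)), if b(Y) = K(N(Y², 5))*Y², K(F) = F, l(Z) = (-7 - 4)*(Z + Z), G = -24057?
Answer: -729/14872 ≈ -0.049018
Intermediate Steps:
l(Z) = -22*Z
b(Y) = 6*Y²
G/b(l(-13)) = -24057/(6*(-22*(-13))²) = -24057/(6*286²) = -24057/(6*81796) = -24057/490776 = -24057*1/490776 = -729/14872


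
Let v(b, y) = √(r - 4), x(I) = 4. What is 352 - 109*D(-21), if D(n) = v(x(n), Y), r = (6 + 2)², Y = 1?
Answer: 352 - 218*√15 ≈ -492.31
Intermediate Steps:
r = 64 (r = 8² = 64)
v(b, y) = 2*√15 (v(b, y) = √(64 - 4) = √60 = 2*√15)
D(n) = 2*√15
352 - 109*D(-21) = 352 - 218*√15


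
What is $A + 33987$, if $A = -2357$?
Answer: $31630$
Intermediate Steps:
$A + 33987 = -2357 + 33987 = 31630$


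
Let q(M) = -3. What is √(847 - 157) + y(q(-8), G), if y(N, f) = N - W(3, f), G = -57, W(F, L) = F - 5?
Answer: -1 + √690 ≈ 25.268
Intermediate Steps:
W(F, L) = -5 + F
y(N, f) = 2 + N (y(N, f) = N - (-5 + 3) = N - 1*(-2) = N + 2 = 2 + N)
√(847 - 157) + y(q(-8), G) = √(847 - 157) + (2 - 3) = √690 - 1 = -1 + √690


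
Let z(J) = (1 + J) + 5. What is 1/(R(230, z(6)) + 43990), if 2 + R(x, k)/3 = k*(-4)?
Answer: 1/43840 ≈ 2.2810e-5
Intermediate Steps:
z(J) = 6 + J
R(x, k) = -6 - 12*k (R(x, k) = -6 + 3*(k*(-4)) = -6 + 3*(-4*k) = -6 - 12*k)
1/(R(230, z(6)) + 43990) = 1/((-6 - 12*(6 + 6)) + 43990) = 1/((-6 - 12*12) + 43990) = 1/((-6 - 144) + 43990) = 1/(-150 + 43990) = 1/43840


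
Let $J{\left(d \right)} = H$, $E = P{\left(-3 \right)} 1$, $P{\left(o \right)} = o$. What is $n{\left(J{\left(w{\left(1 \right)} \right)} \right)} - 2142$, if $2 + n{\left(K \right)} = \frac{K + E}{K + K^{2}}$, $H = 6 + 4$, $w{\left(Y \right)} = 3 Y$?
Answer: $- \frac{235833}{110} \approx -2143.9$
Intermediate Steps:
$E = -3$ ($E = \left(-3\right) 1 = -3$)
$H = 10$
$J{\left(d \right)} = 10$
$n{\left(K \right)} = -2 + \frac{-3 + K}{K + K^{2}}$ ($n{\left(K \right)} = -2 + \frac{K - 3}{K + K^{2}} = -2 + \frac{-3 + K}{K + K^{2}}$)
$n{\left(J{\left(w{\left(1 \right)} \right)} \right)} - 2142 = \frac{-3 - 10 - 2 \cdot 10^{2}}{10 \left(1 + 10\right)} - 2142 = \frac{-3 - 10 - 200}{10 \cdot 11} - 2142 = \frac{1}{10} \cdot \frac{1}{11} \left(-3 - 10 - 200\right) - 2142 = \frac{1}{10} \cdot \frac{1}{11} \left(-213\right) - 2142 = - \frac{213}{110} - 2142 = - \frac{235833}{110}$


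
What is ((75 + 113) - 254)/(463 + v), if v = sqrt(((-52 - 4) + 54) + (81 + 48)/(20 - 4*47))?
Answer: -1711248/12004819 + 132*I*sqrt(2170)/12004819 ≈ -0.14255 + 0.00051221*I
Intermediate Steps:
v = I*sqrt(2170)/28 (v = sqrt((-56 + 54) + 129/(20 - 188)) = sqrt(-2 + 129/(-168)) = sqrt(-2 + 129*(-1/168)) = sqrt(-2 - 43/56) = sqrt(-155/56) = I*sqrt(2170)/28 ≈ 1.6637*I)
((75 + 113) - 254)/(463 + v) = ((75 + 113) - 254)/(463 + I*sqrt(2170)/28) = (188 - 254)/(463 + I*sqrt(2170)/28) = -66/(463 + I*sqrt(2170)/28)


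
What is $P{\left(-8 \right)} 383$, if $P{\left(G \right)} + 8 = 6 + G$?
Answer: $-3830$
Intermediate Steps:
$P{\left(G \right)} = -2 + G$ ($P{\left(G \right)} = -8 + \left(6 + G\right) = -2 + G$)
$P{\left(-8 \right)} 383 = \left(-2 - 8\right) 383 = \left(-10\right) 383 = -3830$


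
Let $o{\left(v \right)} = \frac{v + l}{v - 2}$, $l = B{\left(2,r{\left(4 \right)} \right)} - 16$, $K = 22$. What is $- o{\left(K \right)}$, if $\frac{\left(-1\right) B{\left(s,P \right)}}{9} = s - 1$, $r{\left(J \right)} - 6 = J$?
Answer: $\frac{3}{20} \approx 0.15$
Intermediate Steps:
$r{\left(J \right)} = 6 + J$
$B{\left(s,P \right)} = 9 - 9 s$ ($B{\left(s,P \right)} = - 9 \left(s - 1\right) = - 9 \left(-1 + s\right) = 9 - 9 s$)
$l = -25$ ($l = \left(9 - 18\right) - 16 = -9 - 16 = -25$)
$o{\left(v \right)} = \frac{-25 + v}{-2 + v}$ ($o{\left(v \right)} = \frac{v - 25}{v - 2} = \frac{-25 + v}{-2 + v}$)
$- o{\left(K \right)} = - \frac{-25 + 22}{-2 + 22} = - \frac{-3}{20} = \left(-1\right) \left(- \frac{3}{20}\right) = \frac{3}{20}$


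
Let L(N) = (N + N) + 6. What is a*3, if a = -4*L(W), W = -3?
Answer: 0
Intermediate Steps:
L(N) = 6 + 2*N (L(N) = 2*N + 6 = 6 + 2*N)
a = 0 (a = -4*(6 + 2*(-3)) = -4*(6 - 6) = -4*0 = 0)
a*3 = 0*3 = 0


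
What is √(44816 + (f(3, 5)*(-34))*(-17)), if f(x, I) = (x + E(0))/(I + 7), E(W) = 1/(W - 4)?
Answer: √6472578/12 ≈ 212.01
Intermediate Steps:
E(W) = 1/(-4 + W)
f(x, I) = (-¼ + x)/(7 + I) (f(x, I) = (x + 1/(-4 + 0))/(I + 7) = (x + 1/(-4))/(7 + I) = (x - ¼)/(7 + I) = (-¼ + x)/(7 + I))
√(44816 + (f(3, 5)*(-34))*(-17)) = √(44816 + (((-¼ + 3)/(7 + 5))*(-34))*(-17)) = √(44816 + (((11/4)/12)*(-34))*(-17)) = √(44816 + (((1/12)*(11/4))*(-34))*(-17)) = √(44816 + ((11/48)*(-34))*(-17)) = √(44816 - 187/24*(-17)) = √(44816 + 3179/24) = √(1078763/24) = √6472578/12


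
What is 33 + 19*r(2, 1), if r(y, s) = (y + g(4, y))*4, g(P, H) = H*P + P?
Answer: 1097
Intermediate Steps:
g(P, H) = P + H*P
r(y, s) = 16 + 20*y (r(y, s) = (y + 4*(1 + y))*4 = (y + (4 + 4*y))*4 = (4 + 5*y)*4 = 16 + 20*y)
33 + 19*r(2, 1) = 33 + 19*(16 + 20*2) = 33 + 19*(16 + 40) = 33 + 19*56 = 33 + 1064 = 1097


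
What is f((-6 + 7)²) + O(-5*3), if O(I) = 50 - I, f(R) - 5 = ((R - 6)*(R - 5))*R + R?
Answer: 91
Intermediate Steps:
f(R) = 5 + R + R*(-6 + R)*(-5 + R) (f(R) = 5 + (((R - 6)*(R - 5))*R + R) = 5 + (((-6 + R)*(-5 + R))*R + R) = 5 + (R*(-6 + R)*(-5 + R) + R) = 5 + (R + R*(-6 + R)*(-5 + R)) = 5 + R + R*(-6 + R)*(-5 + R))
f((-6 + 7)²) + O(-5*3) = (5 + ((-6 + 7)²)³ - 11*(-6 + 7)⁴ + 31*(-6 + 7)²) + (50 - (-5)*3) = (5 + (1²)³ - 11*(1²)² + 31*1²) + (50 - 1*(-15)) = (5 + 1³ - 11*1² + 31*1) + (50 + 15) = (5 + 1 - 11*1 + 31) + 65 = (5 + 1 - 11 + 31) + 65 = 26 + 65 = 91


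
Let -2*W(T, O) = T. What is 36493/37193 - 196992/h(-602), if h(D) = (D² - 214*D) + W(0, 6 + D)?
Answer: 110414645/190316581 ≈ 0.58016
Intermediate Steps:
W(T, O) = -T/2
h(D) = D² - 214*D (h(D) = (D² - 214*D) - ½*0 = (D² - 214*D) + 0 = D² - 214*D)
36493/37193 - 196992/h(-602) = 36493/37193 - 196992*(-1/(602*(-214 - 602))) = 36493*(1/37193) - 196992/((-602*(-816))) = 36493/37193 - 196992/491232 = 36493/37193 - 196992*1/491232 = 36493/37193 - 2052/5117 = 110414645/190316581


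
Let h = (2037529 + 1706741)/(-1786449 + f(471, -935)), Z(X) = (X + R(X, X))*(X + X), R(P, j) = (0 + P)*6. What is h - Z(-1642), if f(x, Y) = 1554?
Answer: -4491545249546/118993 ≈ -3.7746e+7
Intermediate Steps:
R(P, j) = 6*P (R(P, j) = P*6 = 6*P)
Z(X) = 14*X² (Z(X) = (X + 6*X)*(X + X) = (7*X)*(2*X) = 14*X²)
h = -249618/118993 (h = (2037529 + 1706741)/(-1786449 + 1554) = 3744270/(-1784895) = 3744270*(-1/1784895) = -249618/118993 ≈ -2.0978)
h - Z(-1642) = -249618/118993 - 14*(-1642)² = -249618/118993 - 14*2696164 = -249618/118993 - 1*37746296 = -249618/118993 - 37746296 = -4491545249546/118993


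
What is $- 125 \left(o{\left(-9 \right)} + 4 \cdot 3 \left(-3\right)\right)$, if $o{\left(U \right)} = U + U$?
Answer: $6750$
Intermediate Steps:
$o{\left(U \right)} = 2 U$
$- 125 \left(o{\left(-9 \right)} + 4 \cdot 3 \left(-3\right)\right) = - 125 \left(2 \left(-9\right) + 4 \cdot 3 \left(-3\right)\right) = - 125 \left(-18 + 12 \left(-3\right)\right) = - 125 \left(-18 - 36\right) = \left(-125\right) \left(-54\right) = 6750$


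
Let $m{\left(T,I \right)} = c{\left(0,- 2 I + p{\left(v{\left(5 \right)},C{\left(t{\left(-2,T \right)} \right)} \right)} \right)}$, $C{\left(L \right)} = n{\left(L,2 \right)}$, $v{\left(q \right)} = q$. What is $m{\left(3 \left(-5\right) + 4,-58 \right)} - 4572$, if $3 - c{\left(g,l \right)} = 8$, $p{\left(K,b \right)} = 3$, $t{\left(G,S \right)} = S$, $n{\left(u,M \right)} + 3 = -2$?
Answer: $-4577$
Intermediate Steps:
$n{\left(u,M \right)} = -5$ ($n{\left(u,M \right)} = -3 - 2 = -5$)
$C{\left(L \right)} = -5$
$c{\left(g,l \right)} = -5$ ($c{\left(g,l \right)} = 3 - 8 = -5$)
$m{\left(T,I \right)} = -5$
$m{\left(3 \left(-5\right) + 4,-58 \right)} - 4572 = -5 - 4572 = -4577$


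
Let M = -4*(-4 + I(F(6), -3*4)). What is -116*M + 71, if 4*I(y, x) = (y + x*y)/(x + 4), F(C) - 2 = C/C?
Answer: -2613/2 ≈ -1306.5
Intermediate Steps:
F(C) = 3 (F(C) = 2 + C/C = 2 + 1 = 3)
I(y, x) = (y + x*y)/(4*(4 + x)) (I(y, x) = ((y + x*y)/(x + 4))/4 = ((y + x*y)/(4 + x))/4 = (y + x*y)/(4*(4 + x)))
M = 95/8 (M = -4*(-4 + (¼)*3*(1 - 3*4)/(4 - 3*4)) = -4*(-4 + (¼)*3*(1 - 12)/(4 - 12)) = -4*(-4 + (¼)*3*(-11)/(-8)) = -4*(-4 + (¼)*3*(-⅛)*(-11)) = -4*(-4 + 33/32) = -4*(-95/32) = 95/8 ≈ 11.875)
-116*M + 71 = -116*95/8 + 71 = -2755/2 + 71 = -2613/2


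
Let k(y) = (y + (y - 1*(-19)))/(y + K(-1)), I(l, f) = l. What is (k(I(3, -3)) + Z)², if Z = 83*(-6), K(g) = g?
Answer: 942841/4 ≈ 2.3571e+5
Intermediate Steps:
Z = -498
k(y) = (19 + 2*y)/(-1 + y) (k(y) = (y + (y - 1*(-19)))/(y - 1) = (y + (y + 19))/(-1 + y) = (y + (19 + y))/(-1 + y) = (19 + 2*y)/(-1 + y))
(k(I(3, -3)) + Z)² = ((19 + 2*3)/(-1 + 3) - 498)² = ((19 + 6)/2 - 498)² = ((½)*25 - 498)² = (25/2 - 498)² = (-971/2)² = 942841/4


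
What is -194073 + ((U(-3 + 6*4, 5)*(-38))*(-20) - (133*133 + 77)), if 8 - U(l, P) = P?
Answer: -209559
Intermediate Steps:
U(l, P) = 8 - P
-194073 + ((U(-3 + 6*4, 5)*(-38))*(-20) - (133*133 + 77)) = -194073 + (((8 - 1*5)*(-38))*(-20) - (133*133 + 77)) = -194073 + (((8 - 5)*(-38))*(-20) - (17689 + 77)) = -194073 + ((3*(-38))*(-20) - 1*17766) = -194073 + (-114*(-20) - 17766) = -194073 + (2280 - 17766) = -194073 - 15486 = -209559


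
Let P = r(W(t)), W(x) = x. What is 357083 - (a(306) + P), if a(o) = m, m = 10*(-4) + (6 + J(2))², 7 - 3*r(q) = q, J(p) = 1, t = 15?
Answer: 1071230/3 ≈ 3.5708e+5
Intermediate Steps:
r(q) = 7/3 - q/3
P = -8/3 (P = 7/3 - ⅓*15 = 7/3 - 5 = -8/3 ≈ -2.6667)
m = 9 (m = 10*(-4) + (6 + 1)² = -40 + 7² = -40 + 49 = 9)
a(o) = 9
357083 - (a(306) + P) = 357083 - (9 - 8/3) = 357083 - 1*19/3 = 357083 - 19/3 = 1071230/3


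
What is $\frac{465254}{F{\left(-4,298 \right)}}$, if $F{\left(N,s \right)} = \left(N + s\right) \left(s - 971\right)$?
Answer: $- \frac{232627}{98931} \approx -2.3514$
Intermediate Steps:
$F{\left(N,s \right)} = \left(-971 + s\right) \left(N + s\right)$ ($F{\left(N,s \right)} = \left(N + s\right) \left(-971 + s\right) = \left(-971 + s\right) \left(N + s\right)$)
$\frac{465254}{F{\left(-4,298 \right)}} = \frac{465254}{298^{2} - -3884 - 289358 - 1192} = \frac{465254}{88804 + 3884 - 289358 - 1192} = \frac{465254}{-197862} = 465254 \left(- \frac{1}{197862}\right) = - \frac{232627}{98931}$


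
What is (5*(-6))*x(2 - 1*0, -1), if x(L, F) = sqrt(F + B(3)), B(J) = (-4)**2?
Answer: -30*sqrt(15) ≈ -116.19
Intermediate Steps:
B(J) = 16
x(L, F) = sqrt(16 + F) (x(L, F) = sqrt(F + 16) = sqrt(16 + F))
(5*(-6))*x(2 - 1*0, -1) = (5*(-6))*sqrt(16 - 1) = -30*sqrt(15)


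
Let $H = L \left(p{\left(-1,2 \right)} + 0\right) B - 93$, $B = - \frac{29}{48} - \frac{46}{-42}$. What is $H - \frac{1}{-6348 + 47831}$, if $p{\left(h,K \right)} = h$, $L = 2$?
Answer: $- \frac{218325085}{2323048} \approx -93.982$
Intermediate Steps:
$B = \frac{55}{112}$ ($B = \left(-29\right) \frac{1}{48} - - \frac{23}{21} = - \frac{29}{48} + \frac{23}{21} = \frac{55}{112} \approx 0.49107$)
$H = - \frac{5263}{56}$ ($H = 2 \left(-1 + 0\right) \frac{55}{112} - 93 = 2 \left(-1\right) \frac{55}{112} - 93 = \left(-2\right) \frac{55}{112} - 93 = - \frac{55}{56} - 93 = - \frac{5263}{56} \approx -93.982$)
$H - \frac{1}{-6348 + 47831} = - \frac{5263}{56} - \frac{1}{-6348 + 47831} = - \frac{5263}{56} - \frac{1}{41483} = - \frac{218325085}{2323048}$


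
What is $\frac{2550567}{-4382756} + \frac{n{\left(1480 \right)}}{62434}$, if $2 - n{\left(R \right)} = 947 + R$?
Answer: $- \frac{84935141689}{136816494052} \approx -0.6208$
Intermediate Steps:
$n{\left(R \right)} = -945 - R$ ($n{\left(R \right)} = 2 - \left(947 + R\right) = -945 - R$)
$\frac{2550567}{-4382756} + \frac{n{\left(1480 \right)}}{62434} = \frac{2550567}{-4382756} + \frac{-945 - 1480}{62434} = 2550567 \left(- \frac{1}{4382756}\right) + \left(-945 - 1480\right) \frac{1}{62434} = - \frac{2550567}{4382756} - \frac{2425}{62434} = - \frac{84935141689}{136816494052}$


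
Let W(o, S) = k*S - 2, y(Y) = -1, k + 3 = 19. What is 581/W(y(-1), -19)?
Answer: -581/306 ≈ -1.8987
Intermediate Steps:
k = 16 (k = -3 + 19 = 16)
W(o, S) = -2 + 16*S (W(o, S) = 16*S - 2 = -2 + 16*S)
581/W(y(-1), -19) = 581/(-2 + 16*(-19)) = 581/(-2 - 304) = 581/(-306) = 581*(-1/306) = -581/306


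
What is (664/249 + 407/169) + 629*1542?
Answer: 491750999/507 ≈ 9.6992e+5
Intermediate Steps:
(664/249 + 407/169) + 629*1542 = (664*(1/249) + 407*(1/169)) + 969918 = (8/3 + 407/169) + 969918 = 2573/507 + 969918 = 491750999/507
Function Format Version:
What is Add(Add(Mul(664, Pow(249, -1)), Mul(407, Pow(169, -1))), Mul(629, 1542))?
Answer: Rational(491750999, 507) ≈ 9.6992e+5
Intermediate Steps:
Add(Add(Mul(664, Pow(249, -1)), Mul(407, Pow(169, -1))), Mul(629, 1542)) = Add(Add(Mul(664, Rational(1, 249)), Mul(407, Rational(1, 169))), 969918) = Add(Add(Rational(8, 3), Rational(407, 169)), 969918) = Add(Rational(2573, 507), 969918) = Rational(491750999, 507)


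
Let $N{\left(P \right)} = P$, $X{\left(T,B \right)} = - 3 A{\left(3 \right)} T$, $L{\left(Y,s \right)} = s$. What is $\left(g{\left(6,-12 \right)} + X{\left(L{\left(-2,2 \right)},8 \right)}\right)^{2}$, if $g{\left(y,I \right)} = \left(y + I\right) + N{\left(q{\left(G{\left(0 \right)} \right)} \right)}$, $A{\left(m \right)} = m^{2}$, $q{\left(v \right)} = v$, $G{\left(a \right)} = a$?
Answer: $3600$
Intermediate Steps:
$X{\left(T,B \right)} = - 27 T$ ($X{\left(T,B \right)} = - 3 \cdot 3^{2} T = \left(-3\right) 9 T = - 27 T$)
$g{\left(y,I \right)} = I + y$ ($g{\left(y,I \right)} = \left(y + I\right) + 0 = \left(I + y\right) + 0 = I + y$)
$\left(g{\left(6,-12 \right)} + X{\left(L{\left(-2,2 \right)},8 \right)}\right)^{2} = \left(\left(-12 + 6\right) - 54\right)^{2} = \left(-6 - 54\right)^{2} = \left(-60\right)^{2} = 3600$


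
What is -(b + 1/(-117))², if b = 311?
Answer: -1323940996/13689 ≈ -96716.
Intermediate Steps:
-(b + 1/(-117))² = -(311 + 1/(-117))² = -(311 - 1/117)² = -(36386/117)² = -1*1323940996/13689 = -1323940996/13689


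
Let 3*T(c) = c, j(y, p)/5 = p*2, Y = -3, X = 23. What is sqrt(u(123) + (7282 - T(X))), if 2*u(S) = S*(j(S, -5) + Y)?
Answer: sqrt(144534)/6 ≈ 63.363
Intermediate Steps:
j(y, p) = 10*p (j(y, p) = 5*(p*2) = 5*(2*p) = 10*p)
T(c) = c/3
u(S) = -53*S/2 (u(S) = (S*(10*(-5) - 3))/2 = (S*(-50 - 3))/2 = (S*(-53))/2 = (-53*S)/2 = -53*S/2)
sqrt(u(123) + (7282 - T(X))) = sqrt(-53/2*123 + (7282 - 23/3)) = sqrt(-6519/2 + (7282 - 1*23/3)) = sqrt(-6519/2 + (7282 - 23/3)) = sqrt(-6519/2 + 21823/3) = sqrt(24089/6) = sqrt(144534)/6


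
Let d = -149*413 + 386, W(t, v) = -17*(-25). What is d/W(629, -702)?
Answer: -61151/425 ≈ -143.88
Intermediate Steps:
W(t, v) = 425
d = -61151 (d = -61537 + 386 = -61151)
d/W(629, -702) = -61151/425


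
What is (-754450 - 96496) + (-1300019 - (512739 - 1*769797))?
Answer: -1893907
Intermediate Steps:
(-754450 - 96496) + (-1300019 - (512739 - 1*769797)) = -850946 + (-1300019 - (512739 - 769797)) = -850946 + (-1300019 - 1*(-257058)) = -850946 + (-1300019 + 257058) = -850946 - 1042961 = -1893907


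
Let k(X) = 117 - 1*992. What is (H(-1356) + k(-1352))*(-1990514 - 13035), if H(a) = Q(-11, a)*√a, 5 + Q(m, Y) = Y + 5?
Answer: 1753105375 + 5433624888*I*√339 ≈ 1.7531e+9 + 1.0004e+11*I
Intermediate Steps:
k(X) = -875 (k(X) = 117 - 992 = -875)
Q(m, Y) = Y (Q(m, Y) = -5 + (Y + 5) = -5 + (5 + Y) = Y)
H(a) = a^(3/2) (H(a) = a*√a = a^(3/2))
(H(-1356) + k(-1352))*(-1990514 - 13035) = ((-1356)^(3/2) - 875)*(-1990514 - 13035) = (-2712*I*√339 - 875)*(-2003549) = (-875 - 2712*I*√339)*(-2003549) = 1753105375 + 5433624888*I*√339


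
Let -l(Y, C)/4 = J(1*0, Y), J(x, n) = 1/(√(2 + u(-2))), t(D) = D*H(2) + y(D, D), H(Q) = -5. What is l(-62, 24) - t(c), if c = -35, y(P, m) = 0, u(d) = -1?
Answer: -179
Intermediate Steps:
t(D) = -5*D (t(D) = D*(-5) + 0 = -5*D + 0 = -5*D)
J(x, n) = 1 (J(x, n) = 1/(√(2 - 1)) = 1/(√1) = 1/1 = 1)
l(Y, C) = -4 (l(Y, C) = -4*1 = -4)
l(-62, 24) - t(c) = -4 - (-5)*(-35) = -4 - 1*175 = -4 - 175 = -179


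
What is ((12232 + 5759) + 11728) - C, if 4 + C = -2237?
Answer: 31960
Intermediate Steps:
C = -2241 (C = -4 - 2237 = -2241)
((12232 + 5759) + 11728) - C = ((12232 + 5759) + 11728) - 1*(-2241) = (17991 + 11728) + 2241 = 29719 + 2241 = 31960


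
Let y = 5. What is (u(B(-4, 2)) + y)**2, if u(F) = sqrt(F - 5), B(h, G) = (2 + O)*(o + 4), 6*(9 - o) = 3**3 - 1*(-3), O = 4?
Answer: (5 + sqrt(43))**2 ≈ 133.57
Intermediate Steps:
o = 4 (o = 9 - (3**3 - 1*(-3))/6 = 9 - (27 + 3)/6 = 9 - 1/6*30 = 9 - 5 = 4)
B(h, G) = 48 (B(h, G) = (2 + 4)*(4 + 4) = 6*8 = 48)
u(F) = sqrt(-5 + F)
(u(B(-4, 2)) + y)**2 = (sqrt(-5 + 48) + 5)**2 = (sqrt(43) + 5)**2 = (5 + sqrt(43))**2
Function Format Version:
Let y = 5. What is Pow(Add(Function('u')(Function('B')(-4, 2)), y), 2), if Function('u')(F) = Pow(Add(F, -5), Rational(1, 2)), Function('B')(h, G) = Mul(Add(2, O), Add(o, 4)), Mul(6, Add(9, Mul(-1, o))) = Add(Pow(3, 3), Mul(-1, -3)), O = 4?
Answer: Pow(Add(5, Pow(43, Rational(1, 2))), 2) ≈ 133.57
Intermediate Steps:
o = 4 (o = Add(9, Mul(Rational(-1, 6), Add(Pow(3, 3), Mul(-1, -3)))) = Add(9, Mul(Rational(-1, 6), Add(27, 3))) = Add(9, Mul(Rational(-1, 6), 30)) = Add(9, -5) = 4)
Function('B')(h, G) = 48 (Function('B')(h, G) = Mul(Add(2, 4), Add(4, 4)) = Mul(6, 8) = 48)
Function('u')(F) = Pow(Add(-5, F), Rational(1, 2))
Pow(Add(Function('u')(Function('B')(-4, 2)), y), 2) = Pow(Add(Pow(Add(-5, 48), Rational(1, 2)), 5), 2) = Pow(Add(Pow(43, Rational(1, 2)), 5), 2) = Pow(Add(5, Pow(43, Rational(1, 2))), 2)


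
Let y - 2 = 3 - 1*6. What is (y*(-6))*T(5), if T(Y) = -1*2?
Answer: -12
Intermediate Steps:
y = -1 (y = 2 + (3 - 1*6) = 2 + (3 - 6) = 2 - 3 = -1)
T(Y) = -2
(y*(-6))*T(5) = -1*(-6)*(-2) = 6*(-2) = -12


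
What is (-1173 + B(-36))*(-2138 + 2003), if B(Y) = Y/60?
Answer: 158436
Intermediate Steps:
B(Y) = Y/60 (B(Y) = Y*(1/60) = Y/60)
(-1173 + B(-36))*(-2138 + 2003) = (-1173 + (1/60)*(-36))*(-2138 + 2003) = (-1173 - ⅗)*(-135) = -5868/5*(-135) = 158436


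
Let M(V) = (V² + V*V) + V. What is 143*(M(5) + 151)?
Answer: 29458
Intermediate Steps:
M(V) = V + 2*V² (M(V) = (V² + V²) + V = 2*V² + V = V + 2*V²)
143*(M(5) + 151) = 143*(5*(1 + 2*5) + 151) = 143*(5*(1 + 10) + 151) = 143*(5*11 + 151) = 143*(55 + 151) = 143*206 = 29458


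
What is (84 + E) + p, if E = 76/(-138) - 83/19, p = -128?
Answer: -64133/1311 ≈ -48.919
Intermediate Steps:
E = -6449/1311 (E = 76*(-1/138) - 83*1/19 = -38/69 - 83/19 = -6449/1311 ≈ -4.9191)
(84 + E) + p = (84 - 6449/1311) - 128 = 103675/1311 - 128 = -64133/1311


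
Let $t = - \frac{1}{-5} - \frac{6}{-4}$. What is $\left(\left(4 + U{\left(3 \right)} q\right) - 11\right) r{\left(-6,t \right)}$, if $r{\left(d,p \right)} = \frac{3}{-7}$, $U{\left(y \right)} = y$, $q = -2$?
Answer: $\frac{39}{7} \approx 5.5714$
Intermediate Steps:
$t = \frac{17}{10}$ ($t = \left(-1\right) \left(- \frac{1}{5}\right) - - \frac{3}{2} = \frac{1}{5} + \frac{3}{2} = \frac{17}{10} \approx 1.7$)
$r{\left(d,p \right)} = - \frac{3}{7}$ ($r{\left(d,p \right)} = 3 \left(- \frac{1}{7}\right) = - \frac{3}{7}$)
$\left(\left(4 + U{\left(3 \right)} q\right) - 11\right) r{\left(-6,t \right)} = \left(\left(4 + 3 \left(-2\right)\right) - 11\right) \left(- \frac{3}{7}\right) = \left(\left(4 - 6\right) - 11\right) \left(- \frac{3}{7}\right) = \left(-2 - 11\right) \left(- \frac{3}{7}\right) = \left(-13\right) \left(- \frac{3}{7}\right) = \frac{39}{7}$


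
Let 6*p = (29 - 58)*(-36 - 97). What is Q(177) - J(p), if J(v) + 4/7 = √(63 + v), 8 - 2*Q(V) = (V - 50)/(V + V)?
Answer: 21767/4956 - 11*√210/6 ≈ -22.175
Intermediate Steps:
p = 3857/6 (p = ((29 - 58)*(-36 - 97))/6 = (-29*(-133))/6 = (⅙)*3857 = 3857/6 ≈ 642.83)
Q(V) = 4 - (-50 + V)/(4*V) (Q(V) = 4 - (V - 50)/(2*(V + V)) = 4 - (-50 + V)/(2*(2*V)) = 4 - (-50 + V)*1/(2*V)/2 = 4 - (-50 + V)/(4*V))
J(v) = -4/7 + √(63 + v)
Q(177) - J(p) = (5/4)*(10 + 3*177)/177 - (-4/7 + √(63 + 3857/6)) = (5/4)*(1/177)*(10 + 531) - (-4/7 + √(4235/6)) = (5/4)*(1/177)*541 - (-4/7 + 11*√210/6) = 2705/708 + (4/7 - 11*√210/6) = 21767/4956 - 11*√210/6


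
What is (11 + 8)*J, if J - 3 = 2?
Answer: 95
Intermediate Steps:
J = 5 (J = 3 + 2 = 5)
(11 + 8)*J = (11 + 8)*5 = 19*5 = 95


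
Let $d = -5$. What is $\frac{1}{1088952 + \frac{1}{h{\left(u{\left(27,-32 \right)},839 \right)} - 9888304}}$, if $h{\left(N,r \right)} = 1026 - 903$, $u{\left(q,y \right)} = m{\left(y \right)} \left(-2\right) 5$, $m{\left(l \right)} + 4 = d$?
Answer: $\frac{9888181}{10767754476311} \approx 9.1831 \cdot 10^{-7}$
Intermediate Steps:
$m{\left(l \right)} = -9$ ($m{\left(l \right)} = -4 - 5 = -9$)
$u{\left(q,y \right)} = 90$ ($u{\left(q,y \right)} = \left(-9\right) \left(-2\right) 5 = 18 \cdot 5 = 90$)
$h{\left(N,r \right)} = 123$ ($h{\left(N,r \right)} = 1026 - 903 = 123$)
$\frac{1}{1088952 + \frac{1}{h{\left(u{\left(27,-32 \right)},839 \right)} - 9888304}} = \frac{1}{1088952 + \frac{1}{123 - 9888304}} = \frac{1}{1088952 + \frac{1}{-9888181}} = \frac{1}{1088952 - \frac{1}{9888181}} = \frac{1}{\frac{10767754476311}{9888181}} = \frac{9888181}{10767754476311}$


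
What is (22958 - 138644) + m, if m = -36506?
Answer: -152192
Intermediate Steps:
(22958 - 138644) + m = (22958 - 138644) - 36506 = -115686 - 36506 = -152192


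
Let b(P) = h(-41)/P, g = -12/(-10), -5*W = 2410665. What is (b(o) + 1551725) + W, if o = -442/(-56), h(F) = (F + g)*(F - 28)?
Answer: 1182283628/1105 ≈ 1.0699e+6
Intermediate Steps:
W = -482133 (W = -⅕*2410665 = -482133)
g = 6/5 (g = -12*(-⅒) = 6/5 ≈ 1.2000)
h(F) = (-28 + F)*(6/5 + F) (h(F) = (F + 6/5)*(F - 28) = (6/5 + F)*(-28 + F) = (-28 + F)*(6/5 + F))
o = 221/28 (o = -442*(-1/56) = 221/28 ≈ 7.8929)
b(P) = 13731/(5*P) (b(P) = (-168/5 + (-41)² - 134/5*(-41))/P = (-168/5 + 1681 + 5494/5)/P = 13731/(5*P))
(b(o) + 1551725) + W = (13731/(5*(221/28)) + 1551725) - 482133 = ((13731/5)*(28/221) + 1551725) - 482133 = (384468/1105 + 1551725) - 482133 = 1715040593/1105 - 482133 = 1182283628/1105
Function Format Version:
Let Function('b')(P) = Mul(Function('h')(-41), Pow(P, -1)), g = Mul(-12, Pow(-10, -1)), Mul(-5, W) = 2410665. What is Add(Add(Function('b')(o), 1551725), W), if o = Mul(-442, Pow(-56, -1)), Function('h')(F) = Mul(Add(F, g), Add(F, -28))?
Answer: Rational(1182283628, 1105) ≈ 1.0699e+6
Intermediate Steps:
W = -482133 (W = Mul(Rational(-1, 5), 2410665) = -482133)
g = Rational(6, 5) (g = Mul(-12, Rational(-1, 10)) = Rational(6, 5) ≈ 1.2000)
Function('h')(F) = Mul(Add(-28, F), Add(Rational(6, 5), F)) (Function('h')(F) = Mul(Add(F, Rational(6, 5)), Add(F, -28)) = Mul(Add(Rational(6, 5), F), Add(-28, F)) = Mul(Add(-28, F), Add(Rational(6, 5), F)))
o = Rational(221, 28) (o = Mul(-442, Rational(-1, 56)) = Rational(221, 28) ≈ 7.8929)
Function('b')(P) = Mul(Rational(13731, 5), Pow(P, -1)) (Function('b')(P) = Mul(Add(Rational(-168, 5), Pow(-41, 2), Mul(Rational(-134, 5), -41)), Pow(P, -1)) = Mul(Add(Rational(-168, 5), 1681, Rational(5494, 5)), Pow(P, -1)) = Mul(Rational(13731, 5), Pow(P, -1)))
Add(Add(Function('b')(o), 1551725), W) = Add(Add(Mul(Rational(13731, 5), Pow(Rational(221, 28), -1)), 1551725), -482133) = Add(Add(Mul(Rational(13731, 5), Rational(28, 221)), 1551725), -482133) = Add(Add(Rational(384468, 1105), 1551725), -482133) = Add(Rational(1715040593, 1105), -482133) = Rational(1182283628, 1105)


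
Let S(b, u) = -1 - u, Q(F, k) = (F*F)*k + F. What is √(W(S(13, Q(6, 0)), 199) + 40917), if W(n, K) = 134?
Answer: √41051 ≈ 202.61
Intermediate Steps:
Q(F, k) = F + k*F² (Q(F, k) = F²*k + F = k*F² + F = F + k*F²)
√(W(S(13, Q(6, 0)), 199) + 40917) = √(134 + 40917) = √41051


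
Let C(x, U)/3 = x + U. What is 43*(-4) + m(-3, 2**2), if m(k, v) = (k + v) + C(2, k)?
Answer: -174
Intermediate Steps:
C(x, U) = 3*U + 3*x (C(x, U) = 3*(x + U) = 3*(U + x) = 3*U + 3*x)
m(k, v) = 6 + v + 4*k (m(k, v) = (k + v) + (3*k + 3*2) = (k + v) + (3*k + 6) = (k + v) + (6 + 3*k) = 6 + v + 4*k)
43*(-4) + m(-3, 2**2) = 43*(-4) + (6 + 2**2 + 4*(-3)) = -172 + (6 + 4 - 12) = -172 - 2 = -174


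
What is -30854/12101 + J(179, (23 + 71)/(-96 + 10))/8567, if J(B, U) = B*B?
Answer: 123401923/103669267 ≈ 1.1903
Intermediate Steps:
J(B, U) = B²
-30854/12101 + J(179, (23 + 71)/(-96 + 10))/8567 = -30854/12101 + 179²/8567 = -30854*1/12101 + 32041*(1/8567) = -30854/12101 + 32041/8567 = 123401923/103669267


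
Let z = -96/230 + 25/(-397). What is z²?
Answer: 480968761/2084379025 ≈ 0.23075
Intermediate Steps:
z = -21931/45655 (z = -96*1/230 + 25*(-1/397) = -48/115 - 25/397 = -21931/45655 ≈ -0.48036)
z² = (-21931/45655)² = 480968761/2084379025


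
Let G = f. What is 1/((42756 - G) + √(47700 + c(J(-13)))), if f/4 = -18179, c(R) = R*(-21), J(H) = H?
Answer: 115472/13333734811 - √47973/13333734811 ≈ 8.6437e-6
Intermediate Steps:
c(R) = -21*R
f = -72716 (f = 4*(-18179) = -72716)
G = -72716
1/((42756 - G) + √(47700 + c(J(-13)))) = 1/((42756 - 1*(-72716)) + √(47700 - 21*(-13))) = 1/((42756 + 72716) + √(47700 + 273)) = 1/(115472 + √47973)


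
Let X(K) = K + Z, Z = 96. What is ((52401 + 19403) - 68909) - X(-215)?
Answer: 3014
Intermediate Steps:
X(K) = 96 + K (X(K) = K + 96 = 96 + K)
((52401 + 19403) - 68909) - X(-215) = ((52401 + 19403) - 68909) - (96 - 215) = (71804 - 68909) - 1*(-119) = 2895 + 119 = 3014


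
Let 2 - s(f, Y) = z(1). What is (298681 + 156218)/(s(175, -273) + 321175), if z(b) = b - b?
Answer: 151633/107059 ≈ 1.4163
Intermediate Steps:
z(b) = 0
s(f, Y) = 2 (s(f, Y) = 2 - 1*0 = 2 + 0 = 2)
(298681 + 156218)/(s(175, -273) + 321175) = (298681 + 156218)/(2 + 321175) = 454899/321177 = 454899*(1/321177) = 151633/107059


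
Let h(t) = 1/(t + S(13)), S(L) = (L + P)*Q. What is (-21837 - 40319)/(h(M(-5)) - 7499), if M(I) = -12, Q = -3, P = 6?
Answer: 1072191/129358 ≈ 8.2886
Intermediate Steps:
S(L) = -18 - 3*L (S(L) = (L + 6)*(-3) = (6 + L)*(-3) = -18 - 3*L)
h(t) = 1/(-57 + t) (h(t) = 1/(t + (-18 - 3*13)) = 1/(t + (-18 - 39)) = 1/(t - 57) = 1/(-57 + t))
(-21837 - 40319)/(h(M(-5)) - 7499) = (-21837 - 40319)/(1/(-57 - 12) - 7499) = -62156/(1/(-69) - 7499) = -62156/(-1/69 - 7499) = -62156/(-517432/69) = -62156*(-69/517432) = 1072191/129358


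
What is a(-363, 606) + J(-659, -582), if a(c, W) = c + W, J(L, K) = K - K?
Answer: 243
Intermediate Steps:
J(L, K) = 0
a(c, W) = W + c
a(-363, 606) + J(-659, -582) = (606 - 363) + 0 = 243 + 0 = 243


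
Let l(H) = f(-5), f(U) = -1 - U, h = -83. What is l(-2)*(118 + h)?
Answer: 140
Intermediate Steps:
l(H) = 4 (l(H) = -1 - 1*(-5) = -1 + 5 = 4)
l(-2)*(118 + h) = 4*(118 - 83) = 4*35 = 140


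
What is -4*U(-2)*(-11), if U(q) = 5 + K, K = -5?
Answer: 0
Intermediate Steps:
U(q) = 0 (U(q) = 5 - 5 = 0)
-4*U(-2)*(-11) = -4*0*(-11) = 0*(-11) = 0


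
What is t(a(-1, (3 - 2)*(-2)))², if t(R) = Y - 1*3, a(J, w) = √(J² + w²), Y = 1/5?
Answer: 196/25 ≈ 7.8400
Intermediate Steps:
Y = ⅕ ≈ 0.20000
t(R) = -14/5 (t(R) = ⅕ - 1*3 = ⅕ - 3 = -14/5)
t(a(-1, (3 - 2)*(-2)))² = (-14/5)² = 196/25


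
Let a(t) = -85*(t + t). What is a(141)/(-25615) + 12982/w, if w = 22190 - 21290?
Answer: 753419/49050 ≈ 15.360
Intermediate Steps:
w = 900
a(t) = -170*t
a(141)/(-25615) + 12982/w = -170*141/(-25615) + 12982/900 = -23970*(-1/25615) + 12982*(1/900) = 102/109 + 6491/450 = 753419/49050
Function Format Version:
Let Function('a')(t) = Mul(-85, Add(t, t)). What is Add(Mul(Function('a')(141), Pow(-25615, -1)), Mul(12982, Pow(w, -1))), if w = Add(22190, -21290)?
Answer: Rational(753419, 49050) ≈ 15.360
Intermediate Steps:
w = 900
Function('a')(t) = Mul(-170, t) (Function('a')(t) = Mul(-85, Mul(2, t)) = Mul(-170, t))
Add(Mul(Function('a')(141), Pow(-25615, -1)), Mul(12982, Pow(w, -1))) = Add(Mul(Mul(-170, 141), Pow(-25615, -1)), Mul(12982, Pow(900, -1))) = Add(Mul(-23970, Rational(-1, 25615)), Mul(12982, Rational(1, 900))) = Add(Rational(102, 109), Rational(6491, 450)) = Rational(753419, 49050)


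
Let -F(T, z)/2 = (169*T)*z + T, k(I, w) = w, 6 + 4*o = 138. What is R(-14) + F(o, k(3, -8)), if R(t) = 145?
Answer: 89311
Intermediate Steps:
o = 33 (o = -3/2 + (¼)*138 = -3/2 + 69/2 = 33)
F(T, z) = -2*T - 338*T*z (F(T, z) = -2*((169*T)*z + T) = -2*(169*T*z + T) = -2*(T + 169*T*z) = -2*T - 338*T*z)
R(-14) + F(o, k(3, -8)) = 145 - 2*33*(1 + 169*(-8)) = 145 - 2*33*(1 - 1352) = 145 - 2*33*(-1351) = 145 + 89166 = 89311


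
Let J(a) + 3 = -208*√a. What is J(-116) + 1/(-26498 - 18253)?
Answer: -134254/44751 - 416*I*√29 ≈ -3.0 - 2240.2*I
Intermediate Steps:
J(a) = -3 - 208*√a
J(-116) + 1/(-26498 - 18253) = (-3 - 416*I*√29) + 1/(-26498 - 18253) = (-3 - 416*I*√29) + 1/(-44751) = (-3 - 416*I*√29) - 1/44751 = -134254/44751 - 416*I*√29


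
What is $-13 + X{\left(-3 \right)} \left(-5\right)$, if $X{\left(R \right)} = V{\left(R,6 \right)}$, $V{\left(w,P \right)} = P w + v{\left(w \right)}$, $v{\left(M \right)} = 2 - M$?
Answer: $52$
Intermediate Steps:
$V{\left(w,P \right)} = 2 - w + P w$ ($V{\left(w,P \right)} = P w - \left(-2 + w\right) = 2 - w + P w$)
$X{\left(R \right)} = 2 + 5 R$ ($X{\left(R \right)} = 2 - R + 6 R = 2 + 5 R$)
$-13 + X{\left(-3 \right)} \left(-5\right) = -13 + \left(2 + 5 \left(-3\right)\right) \left(-5\right) = -13 + \left(2 - 15\right) \left(-5\right) = -13 - -65 = -13 + 65 = 52$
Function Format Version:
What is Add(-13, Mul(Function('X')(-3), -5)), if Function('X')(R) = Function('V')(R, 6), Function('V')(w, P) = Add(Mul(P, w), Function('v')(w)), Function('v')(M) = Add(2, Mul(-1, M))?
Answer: 52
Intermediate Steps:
Function('V')(w, P) = Add(2, Mul(-1, w), Mul(P, w)) (Function('V')(w, P) = Add(Mul(P, w), Add(2, Mul(-1, w))) = Add(2, Mul(-1, w), Mul(P, w)))
Function('X')(R) = Add(2, Mul(5, R)) (Function('X')(R) = Add(2, Mul(-1, R), Mul(6, R)) = Add(2, Mul(5, R)))
Add(-13, Mul(Function('X')(-3), -5)) = Add(-13, Mul(Add(2, Mul(5, -3)), -5)) = Add(-13, Mul(Add(2, -15), -5)) = Add(-13, Mul(-13, -5)) = Add(-13, 65) = 52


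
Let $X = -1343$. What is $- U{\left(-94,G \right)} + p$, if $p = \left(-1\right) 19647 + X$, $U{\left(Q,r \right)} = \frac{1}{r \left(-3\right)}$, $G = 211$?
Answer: $- \frac{13286669}{633} \approx -20990.0$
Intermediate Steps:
$U{\left(Q,r \right)} = - \frac{1}{3 r}$ ($U{\left(Q,r \right)} = \frac{1}{\left(-3\right) r} = - \frac{1}{3 r}$)
$p = -20990$ ($p = \left(-1\right) 19647 - 1343 = -19647 - 1343 = -20990$)
$- U{\left(-94,G \right)} + p = - \frac{-1}{3 \cdot 211} - 20990 = \left(-1\right) \left(- \frac{1}{633}\right) - 20990 = \frac{1}{633} - 20990 = - \frac{13286669}{633}$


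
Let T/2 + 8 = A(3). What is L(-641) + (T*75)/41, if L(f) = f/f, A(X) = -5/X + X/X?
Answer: -1259/41 ≈ -30.707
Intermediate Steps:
A(X) = 1 - 5/X (A(X) = -5/X + 1 = 1 - 5/X)
T = -52/3 (T = -16 + 2*((-5 + 3)/3) = -16 + 2*((⅓)*(-2)) = -16 + 2*(-⅔) = -16 - 4/3 = -52/3 ≈ -17.333)
L(f) = 1
L(-641) + (T*75)/41 = 1 - 52/3*75/41 = 1 - 1300*1/41 = 1 - 1300/41 = -1259/41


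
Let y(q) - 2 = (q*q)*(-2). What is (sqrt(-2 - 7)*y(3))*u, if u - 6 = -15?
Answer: 432*I ≈ 432.0*I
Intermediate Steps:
u = -9 (u = 6 - 15 = -9)
y(q) = 2 - 2*q**2 (y(q) = 2 + (q*q)*(-2) = 2 + q**2*(-2) = 2 - 2*q**2)
(sqrt(-2 - 7)*y(3))*u = (sqrt(-2 - 7)*(2 - 2*3**2))*(-9) = (sqrt(-9)*(2 - 2*9))*(-9) = ((3*I)*(2 - 18))*(-9) = ((3*I)*(-16))*(-9) = -48*I*(-9) = 432*I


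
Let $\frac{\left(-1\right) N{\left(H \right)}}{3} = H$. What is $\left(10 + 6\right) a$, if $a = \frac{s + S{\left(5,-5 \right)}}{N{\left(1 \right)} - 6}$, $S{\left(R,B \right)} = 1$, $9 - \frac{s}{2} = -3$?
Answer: $- \frac{400}{9} \approx -44.444$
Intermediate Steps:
$s = 24$ ($s = 18 - -6 = 18 + 6 = 24$)
$N{\left(H \right)} = - 3 H$
$a = - \frac{25}{9}$ ($a = \frac{24 + 1}{\left(-3\right) 1 - 6} = \frac{25}{-3 - 6} = \frac{25}{-9} = 25 \left(- \frac{1}{9}\right) = - \frac{25}{9} \approx -2.7778$)
$\left(10 + 6\right) a = \left(10 + 6\right) \left(- \frac{25}{9}\right) = 16 \left(- \frac{25}{9}\right) = - \frac{400}{9}$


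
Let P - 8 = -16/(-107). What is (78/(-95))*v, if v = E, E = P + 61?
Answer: -577122/10165 ≈ -56.775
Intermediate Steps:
P = 872/107 (P = 8 - 16/(-107) = 8 - 16*(-1/107) = 8 + 16/107 = 872/107 ≈ 8.1495)
E = 7399/107 (E = 872/107 + 61 = 7399/107 ≈ 69.150)
v = 7399/107 ≈ 69.150
(78/(-95))*v = (78/(-95))*(7399/107) = (78*(-1/95))*(7399/107) = -78/95*7399/107 = -577122/10165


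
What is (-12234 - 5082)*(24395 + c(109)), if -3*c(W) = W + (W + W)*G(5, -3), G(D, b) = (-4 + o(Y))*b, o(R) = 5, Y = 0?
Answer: -425569560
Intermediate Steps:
G(D, b) = b (G(D, b) = (-4 + 5)*b = 1*b = b)
c(W) = 5*W/3 (c(W) = -(W + (W + W)*(-3))/3 = -(W + (2*W)*(-3))/3 = -(W - 6*W)/3 = -(-5)*W/3 = 5*W/3)
(-12234 - 5082)*(24395 + c(109)) = (-12234 - 5082)*(24395 + (5/3)*109) = -17316*(24395 + 545/3) = -17316*73730/3 = -425569560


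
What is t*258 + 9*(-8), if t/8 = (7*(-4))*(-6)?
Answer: 346680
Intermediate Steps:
t = 1344 (t = 8*((7*(-4))*(-6)) = 8*(-28*(-6)) = 8*168 = 1344)
t*258 + 9*(-8) = 1344*258 + 9*(-8) = 346752 - 72 = 346680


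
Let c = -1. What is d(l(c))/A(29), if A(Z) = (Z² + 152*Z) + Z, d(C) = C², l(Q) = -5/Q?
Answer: 25/5278 ≈ 0.0047366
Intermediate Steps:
A(Z) = Z² + 153*Z
d(l(c))/A(29) = (-5/(-1))²/((29*(153 + 29))) = (-5*(-1))²/((29*182)) = 5²/5278 = 25*(1/5278) = 25/5278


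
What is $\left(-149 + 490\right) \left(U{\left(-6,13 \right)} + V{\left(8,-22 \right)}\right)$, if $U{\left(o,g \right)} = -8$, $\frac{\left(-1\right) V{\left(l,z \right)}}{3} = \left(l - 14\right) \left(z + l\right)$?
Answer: $-88660$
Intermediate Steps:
$V{\left(l,z \right)} = - 3 \left(-14 + l\right) \left(l + z\right)$ ($V{\left(l,z \right)} = - 3 \left(l - 14\right) \left(z + l\right) = - 3 \left(-14 + l\right) \left(l + z\right)$)
$\left(-149 + 490\right) \left(U{\left(-6,13 \right)} + V{\left(8,-22 \right)}\right) = \left(-149 + 490\right) \left(-8 + \left(- 3 \cdot 8^{2} + 42 \cdot 8 + 42 \left(-22\right) - 24 \left(-22\right)\right)\right) = 341 \left(-8 + \left(\left(-3\right) 64 + 336 - 924 + 528\right)\right) = 341 \left(-8 + \left(-192 + 336 - 924 + 528\right)\right) = 341 \left(-8 - 252\right) = 341 \left(-260\right) = -88660$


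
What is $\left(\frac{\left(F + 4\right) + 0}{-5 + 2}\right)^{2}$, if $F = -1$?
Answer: $1$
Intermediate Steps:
$\left(\frac{\left(F + 4\right) + 0}{-5 + 2}\right)^{2} = \left(\frac{\left(-1 + 4\right) + 0}{-5 + 2}\right)^{2} = \left(\frac{3 + 0}{-3}\right)^{2} = \left(3 \left(- \frac{1}{3}\right)\right)^{2} = \left(-1\right)^{2} = 1$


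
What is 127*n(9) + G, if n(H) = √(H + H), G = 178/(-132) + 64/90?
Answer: -631/990 + 381*√2 ≈ 538.18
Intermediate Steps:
G = -631/990 (G = 178*(-1/132) + 64*(1/90) = -89/66 + 32/45 = -631/990 ≈ -0.63737)
n(H) = √2*√H (n(H) = √(2*H) = √2*√H)
127*n(9) + G = 127*(√2*√9) - 631/990 = 127*(√2*3) - 631/990 = 127*(3*√2) - 631/990 = 381*√2 - 631/990 = -631/990 + 381*√2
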